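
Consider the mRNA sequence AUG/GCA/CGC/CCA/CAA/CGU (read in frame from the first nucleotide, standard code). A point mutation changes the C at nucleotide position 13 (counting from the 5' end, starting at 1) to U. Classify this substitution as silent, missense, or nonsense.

nonsense

Position 13 falls in codon 5: CAA → Gln.
After the substitution the codon is UAA → Stop.
The new codon is a stop codon, so this is a nonsense mutation.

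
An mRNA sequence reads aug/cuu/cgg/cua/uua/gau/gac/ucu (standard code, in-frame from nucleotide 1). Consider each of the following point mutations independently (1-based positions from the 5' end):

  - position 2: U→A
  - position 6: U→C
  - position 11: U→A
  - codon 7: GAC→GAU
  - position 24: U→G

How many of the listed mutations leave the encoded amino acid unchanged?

Codon 1: AUG (Met) → AAG (Lys) — missense.
Codon 2: CUU (Leu) → CUC (Leu) — synonymous.
Codon 4: CUA (Leu) → CAA (Gln) — missense.
Codon 7: GAC (Asp) → GAU (Asp) — synonymous.
Codon 8: UCU (Ser) → UCG (Ser) — synonymous.
Synonymous: 3 of 5.

3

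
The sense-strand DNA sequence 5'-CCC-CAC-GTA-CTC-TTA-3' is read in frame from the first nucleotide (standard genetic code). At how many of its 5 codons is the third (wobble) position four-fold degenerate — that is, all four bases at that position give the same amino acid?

Codon 1 CCC (Pro): third position 4-fold.
Codon 2 CAC (His): third position 2-fold.
Codon 3 GTA (Val): third position 4-fold.
Codon 4 CTC (Leu): third position 4-fold.
Codon 5 TTA (Leu): third position 2-fold.
Four-fold degenerate third positions: 3.

3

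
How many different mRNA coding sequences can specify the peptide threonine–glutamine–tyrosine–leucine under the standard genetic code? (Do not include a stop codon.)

96

Thr: 4 codons.
Gln: 2 codons.
Tyr: 2 codons.
Leu: 6 codons.
4 × 2 × 2 × 6 = 96.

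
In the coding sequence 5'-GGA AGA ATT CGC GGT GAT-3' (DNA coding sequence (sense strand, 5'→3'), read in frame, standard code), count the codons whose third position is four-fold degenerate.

3

Codon 1 GGA (Gly): third position 4-fold.
Codon 2 AGA (Arg): third position 2-fold.
Codon 3 ATT (Ile): third position 3-fold.
Codon 4 CGC (Arg): third position 4-fold.
Codon 5 GGT (Gly): third position 4-fold.
Codon 6 GAT (Asp): third position 2-fold.
Four-fold degenerate third positions: 3.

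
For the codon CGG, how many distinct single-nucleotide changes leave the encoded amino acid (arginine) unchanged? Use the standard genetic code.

Position 1: AGG → 1 synonymous.
Position 2: none → 0 synonymous.
Position 3: CGU, CGC, CGA → 3 synonymous.
Total: 1 + 0 + 3 = 4.

4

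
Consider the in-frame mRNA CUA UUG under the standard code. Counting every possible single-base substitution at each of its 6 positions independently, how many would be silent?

Codon 1 (CUA, Leu): 4 synonymous substitutions.
Codon 2 (UUG, Leu): 2 synonymous substitutions.
Total: 4 + 2 = 6.

6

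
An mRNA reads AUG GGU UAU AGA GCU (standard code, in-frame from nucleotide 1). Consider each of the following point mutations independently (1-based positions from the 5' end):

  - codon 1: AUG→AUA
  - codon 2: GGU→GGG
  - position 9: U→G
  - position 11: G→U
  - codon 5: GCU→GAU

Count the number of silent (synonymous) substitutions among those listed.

Codon 1: AUG (Met) → AUA (Ile) — missense.
Codon 2: GGU (Gly) → GGG (Gly) — synonymous.
Codon 3: UAU (Tyr) → UAG (Stop) — nonsense.
Codon 4: AGA (Arg) → AUA (Ile) — missense.
Codon 5: GCU (Ala) → GAU (Asp) — missense.
Synonymous: 1 of 5.

1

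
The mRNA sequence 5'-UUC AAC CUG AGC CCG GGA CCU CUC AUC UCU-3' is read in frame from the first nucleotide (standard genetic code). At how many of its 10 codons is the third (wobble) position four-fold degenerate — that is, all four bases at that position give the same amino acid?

6

Codon 1 UUC (Phe): third position 2-fold.
Codon 2 AAC (Asn): third position 2-fold.
Codon 3 CUG (Leu): third position 4-fold.
Codon 4 AGC (Ser): third position 2-fold.
Codon 5 CCG (Pro): third position 4-fold.
Codon 6 GGA (Gly): third position 4-fold.
Codon 7 CCU (Pro): third position 4-fold.
Codon 8 CUC (Leu): third position 4-fold.
Codon 9 AUC (Ile): third position 3-fold.
Codon 10 UCU (Ser): third position 4-fold.
Four-fold degenerate third positions: 6.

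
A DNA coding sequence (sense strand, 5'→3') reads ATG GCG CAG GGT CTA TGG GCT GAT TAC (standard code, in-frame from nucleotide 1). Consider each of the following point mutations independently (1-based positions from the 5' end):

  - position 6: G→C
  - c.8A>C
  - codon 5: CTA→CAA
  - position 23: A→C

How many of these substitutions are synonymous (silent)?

1

Codon 2: GCG (Ala) → GCC (Ala) — synonymous.
Codon 3: CAG (Gln) → CCG (Pro) — missense.
Codon 5: CTA (Leu) → CAA (Gln) — missense.
Codon 8: GAT (Asp) → GCT (Ala) — missense.
Synonymous: 1 of 4.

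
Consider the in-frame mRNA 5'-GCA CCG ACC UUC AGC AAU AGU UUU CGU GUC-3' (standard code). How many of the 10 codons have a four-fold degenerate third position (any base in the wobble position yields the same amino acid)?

Codon 1 GCA (Ala): third position 4-fold.
Codon 2 CCG (Pro): third position 4-fold.
Codon 3 ACC (Thr): third position 4-fold.
Codon 4 UUC (Phe): third position 2-fold.
Codon 5 AGC (Ser): third position 2-fold.
Codon 6 AAU (Asn): third position 2-fold.
Codon 7 AGU (Ser): third position 2-fold.
Codon 8 UUU (Phe): third position 2-fold.
Codon 9 CGU (Arg): third position 4-fold.
Codon 10 GUC (Val): third position 4-fold.
Four-fold degenerate third positions: 5.

5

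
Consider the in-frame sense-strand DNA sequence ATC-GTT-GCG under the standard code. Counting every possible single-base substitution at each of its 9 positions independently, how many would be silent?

8

Codon 1 (ATC, Ile): 2 synonymous substitutions.
Codon 2 (GTT, Val): 3 synonymous substitutions.
Codon 3 (GCG, Ala): 3 synonymous substitutions.
Total: 2 + 3 + 3 = 8.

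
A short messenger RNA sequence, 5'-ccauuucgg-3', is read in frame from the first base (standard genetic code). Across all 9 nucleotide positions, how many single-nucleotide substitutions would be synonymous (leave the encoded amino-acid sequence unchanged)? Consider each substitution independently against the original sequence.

Codon 1 (CCA, Pro): 3 synonymous substitutions.
Codon 2 (UUU, Phe): 1 synonymous substitution.
Codon 3 (CGG, Arg): 4 synonymous substitutions.
Total: 3 + 1 + 4 = 8.

8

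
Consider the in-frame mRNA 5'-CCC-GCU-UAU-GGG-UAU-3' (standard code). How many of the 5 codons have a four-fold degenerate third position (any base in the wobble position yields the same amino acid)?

3

Codon 1 CCC (Pro): third position 4-fold.
Codon 2 GCU (Ala): third position 4-fold.
Codon 3 UAU (Tyr): third position 2-fold.
Codon 4 GGG (Gly): third position 4-fold.
Codon 5 UAU (Tyr): third position 2-fold.
Four-fold degenerate third positions: 3.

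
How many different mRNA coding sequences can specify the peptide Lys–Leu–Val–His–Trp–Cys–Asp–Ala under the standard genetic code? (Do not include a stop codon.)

Lys: 2 codons.
Leu: 6 codons.
Val: 4 codons.
His: 2 codons.
Trp: 1 codon.
Cys: 2 codons.
Asp: 2 codons.
Ala: 4 codons.
2 × 6 × 4 × 2 × 1 × 2 × 2 × 4 = 1536.

1536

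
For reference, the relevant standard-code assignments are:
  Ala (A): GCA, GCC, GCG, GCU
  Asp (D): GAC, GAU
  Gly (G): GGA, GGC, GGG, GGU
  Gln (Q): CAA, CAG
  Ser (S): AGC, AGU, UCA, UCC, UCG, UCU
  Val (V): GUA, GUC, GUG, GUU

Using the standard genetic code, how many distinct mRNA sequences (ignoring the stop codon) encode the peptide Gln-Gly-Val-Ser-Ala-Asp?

1536

Gln: 2 codons.
Gly: 4 codons.
Val: 4 codons.
Ser: 6 codons.
Ala: 4 codons.
Asp: 2 codons.
2 × 4 × 4 × 6 × 4 × 2 = 1536.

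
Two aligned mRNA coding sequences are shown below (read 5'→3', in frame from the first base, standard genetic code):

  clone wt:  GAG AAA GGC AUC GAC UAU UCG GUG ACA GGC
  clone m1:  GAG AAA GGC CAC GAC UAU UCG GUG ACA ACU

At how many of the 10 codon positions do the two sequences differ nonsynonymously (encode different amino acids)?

Codon 1: GAG Glu / GAG Glu — identical.
Codon 2: AAA Lys / AAA Lys — identical.
Codon 3: GGC Gly / GGC Gly — identical.
Codon 4: AUC Ile / CAC His — nonsynonymous.
Codon 5: GAC Asp / GAC Asp — identical.
Codon 6: UAU Tyr / UAU Tyr — identical.
Codon 7: UCG Ser / UCG Ser — identical.
Codon 8: GUG Val / GUG Val — identical.
Codon 9: ACA Thr / ACA Thr — identical.
Codon 10: GGC Gly / ACU Thr — nonsynonymous.
Nonsynonymous differences: 2.

2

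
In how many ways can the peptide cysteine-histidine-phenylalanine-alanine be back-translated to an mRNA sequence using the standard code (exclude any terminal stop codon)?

Cys: 2 codons.
His: 2 codons.
Phe: 2 codons.
Ala: 4 codons.
2 × 2 × 2 × 4 = 32.

32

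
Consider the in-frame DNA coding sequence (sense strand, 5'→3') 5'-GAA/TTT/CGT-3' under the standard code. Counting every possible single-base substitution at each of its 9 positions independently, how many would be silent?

5

Codon 1 (GAA, Glu): 1 synonymous substitution.
Codon 2 (TTT, Phe): 1 synonymous substitution.
Codon 3 (CGT, Arg): 3 synonymous substitutions.
Total: 1 + 1 + 3 = 5.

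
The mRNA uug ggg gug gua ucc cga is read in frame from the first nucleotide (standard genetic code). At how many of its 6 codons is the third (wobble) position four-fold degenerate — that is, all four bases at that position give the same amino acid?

Codon 1 UUG (Leu): third position 2-fold.
Codon 2 GGG (Gly): third position 4-fold.
Codon 3 GUG (Val): third position 4-fold.
Codon 4 GUA (Val): third position 4-fold.
Codon 5 UCC (Ser): third position 4-fold.
Codon 6 CGA (Arg): third position 4-fold.
Four-fold degenerate third positions: 5.

5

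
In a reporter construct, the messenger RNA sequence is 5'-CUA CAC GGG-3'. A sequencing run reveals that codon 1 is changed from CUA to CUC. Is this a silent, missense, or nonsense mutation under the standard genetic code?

Position 3 falls in codon 1: CUA → Leu.
After the substitution the codon is CUC → Leu.
Both encode Leu, so the change is synonymous.

silent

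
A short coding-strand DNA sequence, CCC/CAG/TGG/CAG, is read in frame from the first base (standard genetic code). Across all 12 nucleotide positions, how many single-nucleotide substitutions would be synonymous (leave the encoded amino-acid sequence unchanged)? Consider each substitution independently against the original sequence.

5

Codon 1 (CCC, Pro): 3 synonymous substitutions.
Codon 2 (CAG, Gln): 1 synonymous substitution.
Codon 3 (TGG, Trp): 0 synonymous substitutions.
Codon 4 (CAG, Gln): 1 synonymous substitution.
Total: 3 + 1 + 0 + 1 = 5.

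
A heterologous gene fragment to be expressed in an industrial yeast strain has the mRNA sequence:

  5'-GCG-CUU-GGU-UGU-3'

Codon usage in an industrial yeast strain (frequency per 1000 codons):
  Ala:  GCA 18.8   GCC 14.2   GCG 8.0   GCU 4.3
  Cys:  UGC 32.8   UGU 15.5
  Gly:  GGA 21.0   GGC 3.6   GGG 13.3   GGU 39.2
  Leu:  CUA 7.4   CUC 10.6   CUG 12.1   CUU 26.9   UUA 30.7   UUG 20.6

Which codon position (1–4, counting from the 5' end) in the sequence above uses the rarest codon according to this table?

Codon 1 GCG (Ala): 8.0 per 1000.
Codon 2 CUU (Leu): 26.9 per 1000.
Codon 3 GGU (Gly): 39.2 per 1000.
Codon 4 UGU (Cys): 15.5 per 1000.
Lowest frequency is 8.0 at codon 1.

1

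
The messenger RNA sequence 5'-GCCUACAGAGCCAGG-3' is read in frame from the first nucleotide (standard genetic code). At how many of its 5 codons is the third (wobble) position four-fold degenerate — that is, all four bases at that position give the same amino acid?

2

Codon 1 GCC (Ala): third position 4-fold.
Codon 2 UAC (Tyr): third position 2-fold.
Codon 3 AGA (Arg): third position 2-fold.
Codon 4 GCC (Ala): third position 4-fold.
Codon 5 AGG (Arg): third position 2-fold.
Four-fold degenerate third positions: 2.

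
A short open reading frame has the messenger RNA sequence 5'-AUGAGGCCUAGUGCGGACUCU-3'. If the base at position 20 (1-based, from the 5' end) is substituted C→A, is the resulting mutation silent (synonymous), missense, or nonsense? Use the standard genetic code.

Position 20 falls in codon 7: UCU → Ser.
After the substitution the codon is UAU → Tyr.
Ser ≠ Tyr, so this is a missense mutation.

missense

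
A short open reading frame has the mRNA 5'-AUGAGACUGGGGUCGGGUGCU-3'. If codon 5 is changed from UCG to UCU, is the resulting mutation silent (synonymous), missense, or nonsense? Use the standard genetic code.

silent

Position 15 falls in codon 5: UCG → Ser.
After the substitution the codon is UCU → Ser.
Both encode Ser, so the change is synonymous.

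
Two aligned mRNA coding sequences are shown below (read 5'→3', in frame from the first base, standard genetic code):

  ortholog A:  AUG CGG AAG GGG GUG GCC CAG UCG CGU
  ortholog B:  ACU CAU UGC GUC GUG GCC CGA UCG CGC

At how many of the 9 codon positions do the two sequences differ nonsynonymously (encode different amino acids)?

5

Codon 1: AUG Met / ACU Thr — nonsynonymous.
Codon 2: CGG Arg / CAU His — nonsynonymous.
Codon 3: AAG Lys / UGC Cys — nonsynonymous.
Codon 4: GGG Gly / GUC Val — nonsynonymous.
Codon 5: GUG Val / GUG Val — identical.
Codon 6: GCC Ala / GCC Ala — identical.
Codon 7: CAG Gln / CGA Arg — nonsynonymous.
Codon 8: UCG Ser / UCG Ser — identical.
Codon 9: CGU Arg / CGC Arg — synonymous.
Nonsynonymous differences: 5.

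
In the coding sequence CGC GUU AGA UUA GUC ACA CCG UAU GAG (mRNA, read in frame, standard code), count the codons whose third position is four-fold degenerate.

5

Codon 1 CGC (Arg): third position 4-fold.
Codon 2 GUU (Val): third position 4-fold.
Codon 3 AGA (Arg): third position 2-fold.
Codon 4 UUA (Leu): third position 2-fold.
Codon 5 GUC (Val): third position 4-fold.
Codon 6 ACA (Thr): third position 4-fold.
Codon 7 CCG (Pro): third position 4-fold.
Codon 8 UAU (Tyr): third position 2-fold.
Codon 9 GAG (Glu): third position 2-fold.
Four-fold degenerate third positions: 5.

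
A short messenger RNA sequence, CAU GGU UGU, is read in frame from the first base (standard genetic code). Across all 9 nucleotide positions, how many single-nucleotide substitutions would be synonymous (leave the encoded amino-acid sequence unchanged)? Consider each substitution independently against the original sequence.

5

Codon 1 (CAU, His): 1 synonymous substitution.
Codon 2 (GGU, Gly): 3 synonymous substitutions.
Codon 3 (UGU, Cys): 1 synonymous substitution.
Total: 1 + 3 + 1 = 5.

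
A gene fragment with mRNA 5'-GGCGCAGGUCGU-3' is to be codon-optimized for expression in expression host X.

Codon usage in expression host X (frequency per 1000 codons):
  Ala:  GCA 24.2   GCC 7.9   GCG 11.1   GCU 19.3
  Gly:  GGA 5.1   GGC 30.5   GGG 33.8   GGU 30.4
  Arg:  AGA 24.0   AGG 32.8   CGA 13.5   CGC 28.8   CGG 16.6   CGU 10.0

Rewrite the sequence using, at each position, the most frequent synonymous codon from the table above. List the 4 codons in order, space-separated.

Codon 1 (Gly): best is GGG at 33.8.
Codon 2 (Ala): best is GCA at 24.2.
Codon 3 (Gly): best is GGG at 33.8.
Codon 4 (Arg): best is AGG at 32.8.

GGG GCA GGG AGG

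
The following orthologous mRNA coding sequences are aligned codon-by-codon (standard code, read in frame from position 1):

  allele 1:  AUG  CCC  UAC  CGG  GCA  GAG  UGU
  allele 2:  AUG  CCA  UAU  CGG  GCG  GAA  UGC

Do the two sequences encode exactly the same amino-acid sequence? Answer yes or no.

Codon 1: AUG Met / AUG Met — identical.
Codon 2: CCC Pro / CCA Pro — synonymous.
Codon 3: UAC Tyr / UAU Tyr — synonymous.
Codon 4: CGG Arg / CGG Arg — identical.
Codon 5: GCA Ala / GCG Ala — synonymous.
Codon 6: GAG Glu / GAA Glu — synonymous.
Codon 7: UGU Cys / UGC Cys — synonymous.
Nonsynonymous differences: 0 → same protein.

yes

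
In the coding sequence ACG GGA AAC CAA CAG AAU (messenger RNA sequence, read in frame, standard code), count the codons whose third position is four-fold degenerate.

Codon 1 ACG (Thr): third position 4-fold.
Codon 2 GGA (Gly): third position 4-fold.
Codon 3 AAC (Asn): third position 2-fold.
Codon 4 CAA (Gln): third position 2-fold.
Codon 5 CAG (Gln): third position 2-fold.
Codon 6 AAU (Asn): third position 2-fold.
Four-fold degenerate third positions: 2.

2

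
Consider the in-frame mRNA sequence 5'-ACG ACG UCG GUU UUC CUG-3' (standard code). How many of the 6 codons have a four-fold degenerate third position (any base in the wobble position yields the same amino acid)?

5

Codon 1 ACG (Thr): third position 4-fold.
Codon 2 ACG (Thr): third position 4-fold.
Codon 3 UCG (Ser): third position 4-fold.
Codon 4 GUU (Val): third position 4-fold.
Codon 5 UUC (Phe): third position 2-fold.
Codon 6 CUG (Leu): third position 4-fold.
Four-fold degenerate third positions: 5.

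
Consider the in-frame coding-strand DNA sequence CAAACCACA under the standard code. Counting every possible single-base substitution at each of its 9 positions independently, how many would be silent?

Codon 1 (CAA, Gln): 1 synonymous substitution.
Codon 2 (ACC, Thr): 3 synonymous substitutions.
Codon 3 (ACA, Thr): 3 synonymous substitutions.
Total: 1 + 3 + 3 = 7.

7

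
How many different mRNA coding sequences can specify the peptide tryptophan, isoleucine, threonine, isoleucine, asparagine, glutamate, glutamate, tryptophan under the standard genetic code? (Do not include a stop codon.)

Trp: 1 codon.
Ile: 3 codons.
Thr: 4 codons.
Ile: 3 codons.
Asn: 2 codons.
Glu: 2 codons.
Glu: 2 codons.
Trp: 1 codon.
1 × 3 × 4 × 3 × 2 × 2 × 2 × 1 = 288.

288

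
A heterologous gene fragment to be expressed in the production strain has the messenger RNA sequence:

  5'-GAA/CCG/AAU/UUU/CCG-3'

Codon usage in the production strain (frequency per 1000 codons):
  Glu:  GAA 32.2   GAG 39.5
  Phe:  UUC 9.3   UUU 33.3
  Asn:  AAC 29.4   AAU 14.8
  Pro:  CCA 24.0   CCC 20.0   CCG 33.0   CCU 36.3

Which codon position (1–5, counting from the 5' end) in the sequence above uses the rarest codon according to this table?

Codon 1 GAA (Glu): 32.2 per 1000.
Codon 2 CCG (Pro): 33.0 per 1000.
Codon 3 AAU (Asn): 14.8 per 1000.
Codon 4 UUU (Phe): 33.3 per 1000.
Codon 5 CCG (Pro): 33.0 per 1000.
Lowest frequency is 14.8 at codon 3.

3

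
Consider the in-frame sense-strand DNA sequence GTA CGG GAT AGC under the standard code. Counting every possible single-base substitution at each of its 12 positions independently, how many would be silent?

Codon 1 (GTA, Val): 3 synonymous substitutions.
Codon 2 (CGG, Arg): 4 synonymous substitutions.
Codon 3 (GAT, Asp): 1 synonymous substitution.
Codon 4 (AGC, Ser): 1 synonymous substitution.
Total: 3 + 4 + 1 + 1 = 9.

9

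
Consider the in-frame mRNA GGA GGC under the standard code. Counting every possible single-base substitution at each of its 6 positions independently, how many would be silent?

Codon 1 (GGA, Gly): 3 synonymous substitutions.
Codon 2 (GGC, Gly): 3 synonymous substitutions.
Total: 3 + 3 = 6.

6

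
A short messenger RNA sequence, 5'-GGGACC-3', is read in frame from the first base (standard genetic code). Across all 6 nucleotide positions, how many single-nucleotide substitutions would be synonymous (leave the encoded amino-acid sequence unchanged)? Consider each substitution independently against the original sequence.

6

Codon 1 (GGG, Gly): 3 synonymous substitutions.
Codon 2 (ACC, Thr): 3 synonymous substitutions.
Total: 3 + 3 = 6.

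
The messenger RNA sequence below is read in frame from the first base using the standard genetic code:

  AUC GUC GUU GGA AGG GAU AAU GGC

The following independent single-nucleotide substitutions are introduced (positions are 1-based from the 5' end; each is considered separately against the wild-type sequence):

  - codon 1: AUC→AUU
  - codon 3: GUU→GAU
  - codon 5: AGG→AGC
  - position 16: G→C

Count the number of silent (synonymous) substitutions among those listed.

Codon 1: AUC (Ile) → AUU (Ile) — synonymous.
Codon 3: GUU (Val) → GAU (Asp) — missense.
Codon 5: AGG (Arg) → AGC (Ser) — missense.
Codon 6: GAU (Asp) → CAU (His) — missense.
Synonymous: 1 of 4.

1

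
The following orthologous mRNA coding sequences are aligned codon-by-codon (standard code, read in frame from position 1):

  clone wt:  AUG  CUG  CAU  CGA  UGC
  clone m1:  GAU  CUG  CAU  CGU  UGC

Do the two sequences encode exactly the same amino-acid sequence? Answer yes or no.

Codon 1: AUG Met / GAU Asp — nonsynonymous.
Codon 2: CUG Leu / CUG Leu — identical.
Codon 3: CAU His / CAU His — identical.
Codon 4: CGA Arg / CGU Arg — synonymous.
Codon 5: UGC Cys / UGC Cys — identical.
Nonsynonymous differences: 1 → different protein.

no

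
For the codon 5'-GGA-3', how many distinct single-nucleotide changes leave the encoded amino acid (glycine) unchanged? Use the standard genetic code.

3

Position 1: none → 0 synonymous.
Position 2: none → 0 synonymous.
Position 3: GGT, GGC, GGG → 3 synonymous.
Total: 0 + 0 + 3 = 3.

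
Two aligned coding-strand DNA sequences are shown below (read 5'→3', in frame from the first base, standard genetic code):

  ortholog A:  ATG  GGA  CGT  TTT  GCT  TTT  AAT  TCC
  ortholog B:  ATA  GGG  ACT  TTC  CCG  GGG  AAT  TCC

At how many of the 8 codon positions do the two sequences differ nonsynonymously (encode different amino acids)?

Codon 1: ATG Met / ATA Ile — nonsynonymous.
Codon 2: GGA Gly / GGG Gly — synonymous.
Codon 3: CGT Arg / ACT Thr — nonsynonymous.
Codon 4: TTT Phe / TTC Phe — synonymous.
Codon 5: GCT Ala / CCG Pro — nonsynonymous.
Codon 6: TTT Phe / GGG Gly — nonsynonymous.
Codon 7: AAT Asn / AAT Asn — identical.
Codon 8: TCC Ser / TCC Ser — identical.
Nonsynonymous differences: 4.

4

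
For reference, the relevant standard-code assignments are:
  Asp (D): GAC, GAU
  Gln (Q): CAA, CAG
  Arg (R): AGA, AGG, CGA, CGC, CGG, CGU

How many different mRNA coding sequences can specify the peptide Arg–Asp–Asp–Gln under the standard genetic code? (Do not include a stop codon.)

48

Arg: 6 codons.
Asp: 2 codons.
Asp: 2 codons.
Gln: 2 codons.
6 × 2 × 2 × 2 = 48.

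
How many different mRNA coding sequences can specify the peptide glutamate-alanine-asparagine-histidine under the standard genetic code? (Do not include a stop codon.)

Glu: 2 codons.
Ala: 4 codons.
Asn: 2 codons.
His: 2 codons.
2 × 4 × 2 × 2 = 32.

32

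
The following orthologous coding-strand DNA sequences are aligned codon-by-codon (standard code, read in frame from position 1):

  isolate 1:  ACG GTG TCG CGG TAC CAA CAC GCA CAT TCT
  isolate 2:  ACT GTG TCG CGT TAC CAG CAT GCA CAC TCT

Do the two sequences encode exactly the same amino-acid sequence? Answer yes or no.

Codon 1: ACG Thr / ACT Thr — synonymous.
Codon 2: GTG Val / GTG Val — identical.
Codon 3: TCG Ser / TCG Ser — identical.
Codon 4: CGG Arg / CGT Arg — synonymous.
Codon 5: TAC Tyr / TAC Tyr — identical.
Codon 6: CAA Gln / CAG Gln — synonymous.
Codon 7: CAC His / CAT His — synonymous.
Codon 8: GCA Ala / GCA Ala — identical.
Codon 9: CAT His / CAC His — synonymous.
Codon 10: TCT Ser / TCT Ser — identical.
Nonsynonymous differences: 0 → same protein.

yes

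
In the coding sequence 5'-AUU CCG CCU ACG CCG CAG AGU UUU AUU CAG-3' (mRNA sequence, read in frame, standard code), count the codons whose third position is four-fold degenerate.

4

Codon 1 AUU (Ile): third position 3-fold.
Codon 2 CCG (Pro): third position 4-fold.
Codon 3 CCU (Pro): third position 4-fold.
Codon 4 ACG (Thr): third position 4-fold.
Codon 5 CCG (Pro): third position 4-fold.
Codon 6 CAG (Gln): third position 2-fold.
Codon 7 AGU (Ser): third position 2-fold.
Codon 8 UUU (Phe): third position 2-fold.
Codon 9 AUU (Ile): third position 3-fold.
Codon 10 CAG (Gln): third position 2-fold.
Four-fold degenerate third positions: 4.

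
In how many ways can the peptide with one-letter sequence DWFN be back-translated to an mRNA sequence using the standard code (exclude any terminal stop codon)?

8

Asp: 2 codons.
Trp: 1 codon.
Phe: 2 codons.
Asn: 2 codons.
2 × 1 × 2 × 2 = 8.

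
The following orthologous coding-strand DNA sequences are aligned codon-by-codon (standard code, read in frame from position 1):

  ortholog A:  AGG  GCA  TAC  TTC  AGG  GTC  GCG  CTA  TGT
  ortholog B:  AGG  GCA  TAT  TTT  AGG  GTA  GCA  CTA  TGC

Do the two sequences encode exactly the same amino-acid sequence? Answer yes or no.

yes

Codon 1: AGG Arg / AGG Arg — identical.
Codon 2: GCA Ala / GCA Ala — identical.
Codon 3: TAC Tyr / TAT Tyr — synonymous.
Codon 4: TTC Phe / TTT Phe — synonymous.
Codon 5: AGG Arg / AGG Arg — identical.
Codon 6: GTC Val / GTA Val — synonymous.
Codon 7: GCG Ala / GCA Ala — synonymous.
Codon 8: CTA Leu / CTA Leu — identical.
Codon 9: TGT Cys / TGC Cys — synonymous.
Nonsynonymous differences: 0 → same protein.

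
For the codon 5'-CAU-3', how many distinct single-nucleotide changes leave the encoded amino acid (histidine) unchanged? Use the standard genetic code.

1

Position 1: none → 0 synonymous.
Position 2: none → 0 synonymous.
Position 3: CAC → 1 synonymous.
Total: 0 + 0 + 1 = 1.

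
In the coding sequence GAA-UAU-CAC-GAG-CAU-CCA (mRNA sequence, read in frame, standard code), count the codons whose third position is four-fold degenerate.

1

Codon 1 GAA (Glu): third position 2-fold.
Codon 2 UAU (Tyr): third position 2-fold.
Codon 3 CAC (His): third position 2-fold.
Codon 4 GAG (Glu): third position 2-fold.
Codon 5 CAU (His): third position 2-fold.
Codon 6 CCA (Pro): third position 4-fold.
Four-fold degenerate third positions: 1.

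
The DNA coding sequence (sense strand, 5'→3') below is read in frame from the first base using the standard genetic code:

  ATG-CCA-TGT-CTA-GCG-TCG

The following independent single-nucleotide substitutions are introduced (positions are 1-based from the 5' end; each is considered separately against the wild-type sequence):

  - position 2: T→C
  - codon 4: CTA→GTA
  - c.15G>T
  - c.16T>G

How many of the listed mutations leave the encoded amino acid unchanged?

1

Codon 1: ATG (Met) → ACG (Thr) — missense.
Codon 4: CTA (Leu) → GTA (Val) — missense.
Codon 5: GCG (Ala) → GCT (Ala) — synonymous.
Codon 6: TCG (Ser) → GCG (Ala) — missense.
Synonymous: 1 of 4.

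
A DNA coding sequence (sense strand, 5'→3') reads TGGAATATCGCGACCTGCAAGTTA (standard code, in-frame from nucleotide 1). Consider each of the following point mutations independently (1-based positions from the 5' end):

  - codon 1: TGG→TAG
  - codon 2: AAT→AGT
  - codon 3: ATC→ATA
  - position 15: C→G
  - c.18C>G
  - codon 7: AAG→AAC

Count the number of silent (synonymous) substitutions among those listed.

Codon 1: TGG (Trp) → TAG (Stop) — nonsense.
Codon 2: AAT (Asn) → AGT (Ser) — missense.
Codon 3: ATC (Ile) → ATA (Ile) — synonymous.
Codon 5: ACC (Thr) → ACG (Thr) — synonymous.
Codon 6: TGC (Cys) → TGG (Trp) — missense.
Codon 7: AAG (Lys) → AAC (Asn) — missense.
Synonymous: 2 of 6.

2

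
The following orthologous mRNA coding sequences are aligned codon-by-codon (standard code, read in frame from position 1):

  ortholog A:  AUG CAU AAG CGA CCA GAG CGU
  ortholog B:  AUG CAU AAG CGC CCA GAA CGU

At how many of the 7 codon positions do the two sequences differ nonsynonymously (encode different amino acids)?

Codon 1: AUG Met / AUG Met — identical.
Codon 2: CAU His / CAU His — identical.
Codon 3: AAG Lys / AAG Lys — identical.
Codon 4: CGA Arg / CGC Arg — synonymous.
Codon 5: CCA Pro / CCA Pro — identical.
Codon 6: GAG Glu / GAA Glu — synonymous.
Codon 7: CGU Arg / CGU Arg — identical.
Nonsynonymous differences: 0.

0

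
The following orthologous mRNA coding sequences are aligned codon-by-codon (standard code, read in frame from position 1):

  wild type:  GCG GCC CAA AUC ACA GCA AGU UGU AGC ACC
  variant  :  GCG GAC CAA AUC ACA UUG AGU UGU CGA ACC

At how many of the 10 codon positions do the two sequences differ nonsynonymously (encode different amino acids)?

Codon 1: GCG Ala / GCG Ala — identical.
Codon 2: GCC Ala / GAC Asp — nonsynonymous.
Codon 3: CAA Gln / CAA Gln — identical.
Codon 4: AUC Ile / AUC Ile — identical.
Codon 5: ACA Thr / ACA Thr — identical.
Codon 6: GCA Ala / UUG Leu — nonsynonymous.
Codon 7: AGU Ser / AGU Ser — identical.
Codon 8: UGU Cys / UGU Cys — identical.
Codon 9: AGC Ser / CGA Arg — nonsynonymous.
Codon 10: ACC Thr / ACC Thr — identical.
Nonsynonymous differences: 3.

3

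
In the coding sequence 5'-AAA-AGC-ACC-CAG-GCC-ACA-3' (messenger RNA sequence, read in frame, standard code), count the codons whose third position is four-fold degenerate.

3

Codon 1 AAA (Lys): third position 2-fold.
Codon 2 AGC (Ser): third position 2-fold.
Codon 3 ACC (Thr): third position 4-fold.
Codon 4 CAG (Gln): third position 2-fold.
Codon 5 GCC (Ala): third position 4-fold.
Codon 6 ACA (Thr): third position 4-fold.
Four-fold degenerate third positions: 3.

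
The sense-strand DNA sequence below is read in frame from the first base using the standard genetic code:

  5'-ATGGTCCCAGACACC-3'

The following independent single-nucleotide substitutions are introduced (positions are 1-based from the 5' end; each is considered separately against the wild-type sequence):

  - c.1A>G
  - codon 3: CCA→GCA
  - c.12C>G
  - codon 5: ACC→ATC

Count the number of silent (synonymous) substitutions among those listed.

Codon 1: ATG (Met) → GTG (Val) — missense.
Codon 3: CCA (Pro) → GCA (Ala) — missense.
Codon 4: GAC (Asp) → GAG (Glu) — missense.
Codon 5: ACC (Thr) → ATC (Ile) — missense.
Synonymous: 0 of 4.

0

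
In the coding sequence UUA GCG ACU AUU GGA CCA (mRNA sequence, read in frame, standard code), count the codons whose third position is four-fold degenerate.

4

Codon 1 UUA (Leu): third position 2-fold.
Codon 2 GCG (Ala): third position 4-fold.
Codon 3 ACU (Thr): third position 4-fold.
Codon 4 AUU (Ile): third position 3-fold.
Codon 5 GGA (Gly): third position 4-fold.
Codon 6 CCA (Pro): third position 4-fold.
Four-fold degenerate third positions: 4.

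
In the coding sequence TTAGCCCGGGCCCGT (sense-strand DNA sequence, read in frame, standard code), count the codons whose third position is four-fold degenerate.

Codon 1 TTA (Leu): third position 2-fold.
Codon 2 GCC (Ala): third position 4-fold.
Codon 3 CGG (Arg): third position 4-fold.
Codon 4 GCC (Ala): third position 4-fold.
Codon 5 CGT (Arg): third position 4-fold.
Four-fold degenerate third positions: 4.

4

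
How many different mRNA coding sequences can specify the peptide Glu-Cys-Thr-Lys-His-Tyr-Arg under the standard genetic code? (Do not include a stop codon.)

Glu: 2 codons.
Cys: 2 codons.
Thr: 4 codons.
Lys: 2 codons.
His: 2 codons.
Tyr: 2 codons.
Arg: 6 codons.
2 × 2 × 4 × 2 × 2 × 2 × 6 = 768.

768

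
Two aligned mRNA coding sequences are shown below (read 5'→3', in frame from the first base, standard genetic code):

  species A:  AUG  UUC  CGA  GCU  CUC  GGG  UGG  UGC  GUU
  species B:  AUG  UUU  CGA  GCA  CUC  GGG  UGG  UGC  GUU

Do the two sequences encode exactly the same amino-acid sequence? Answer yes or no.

yes

Codon 1: AUG Met / AUG Met — identical.
Codon 2: UUC Phe / UUU Phe — synonymous.
Codon 3: CGA Arg / CGA Arg — identical.
Codon 4: GCU Ala / GCA Ala — synonymous.
Codon 5: CUC Leu / CUC Leu — identical.
Codon 6: GGG Gly / GGG Gly — identical.
Codon 7: UGG Trp / UGG Trp — identical.
Codon 8: UGC Cys / UGC Cys — identical.
Codon 9: GUU Val / GUU Val — identical.
Nonsynonymous differences: 0 → same protein.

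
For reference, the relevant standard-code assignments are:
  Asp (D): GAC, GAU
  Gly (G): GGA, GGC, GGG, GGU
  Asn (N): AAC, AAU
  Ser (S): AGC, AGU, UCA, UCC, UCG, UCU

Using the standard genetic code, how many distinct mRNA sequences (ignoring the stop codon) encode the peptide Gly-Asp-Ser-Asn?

Gly: 4 codons.
Asp: 2 codons.
Ser: 6 codons.
Asn: 2 codons.
4 × 2 × 6 × 2 = 96.

96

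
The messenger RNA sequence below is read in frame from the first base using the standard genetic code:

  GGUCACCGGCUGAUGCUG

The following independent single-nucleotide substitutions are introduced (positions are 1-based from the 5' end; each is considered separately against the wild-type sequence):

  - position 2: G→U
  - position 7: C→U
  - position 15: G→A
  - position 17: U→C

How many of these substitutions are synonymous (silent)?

0

Codon 1: GGU (Gly) → GUU (Val) — missense.
Codon 3: CGG (Arg) → UGG (Trp) — missense.
Codon 5: AUG (Met) → AUA (Ile) — missense.
Codon 6: CUG (Leu) → CCG (Pro) — missense.
Synonymous: 0 of 4.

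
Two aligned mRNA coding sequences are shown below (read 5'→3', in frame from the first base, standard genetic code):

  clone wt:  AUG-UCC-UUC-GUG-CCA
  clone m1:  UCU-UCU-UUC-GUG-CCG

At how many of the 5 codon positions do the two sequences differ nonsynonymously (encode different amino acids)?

Codon 1: AUG Met / UCU Ser — nonsynonymous.
Codon 2: UCC Ser / UCU Ser — synonymous.
Codon 3: UUC Phe / UUC Phe — identical.
Codon 4: GUG Val / GUG Val — identical.
Codon 5: CCA Pro / CCG Pro — synonymous.
Nonsynonymous differences: 1.

1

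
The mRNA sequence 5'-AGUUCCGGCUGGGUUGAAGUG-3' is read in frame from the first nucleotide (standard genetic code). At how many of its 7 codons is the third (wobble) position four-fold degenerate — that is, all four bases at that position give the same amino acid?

Codon 1 AGU (Ser): third position 2-fold.
Codon 2 UCC (Ser): third position 4-fold.
Codon 3 GGC (Gly): third position 4-fold.
Codon 4 UGG (Trp): third position 1-fold.
Codon 5 GUU (Val): third position 4-fold.
Codon 6 GAA (Glu): third position 2-fold.
Codon 7 GUG (Val): third position 4-fold.
Four-fold degenerate third positions: 4.

4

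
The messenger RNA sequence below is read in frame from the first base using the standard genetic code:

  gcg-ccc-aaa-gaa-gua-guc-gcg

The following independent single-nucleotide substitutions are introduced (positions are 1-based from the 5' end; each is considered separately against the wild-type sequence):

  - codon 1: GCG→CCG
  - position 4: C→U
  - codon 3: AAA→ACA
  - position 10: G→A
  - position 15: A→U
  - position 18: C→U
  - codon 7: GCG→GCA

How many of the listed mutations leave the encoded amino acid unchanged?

3

Codon 1: GCG (Ala) → CCG (Pro) — missense.
Codon 2: CCC (Pro) → UCC (Ser) — missense.
Codon 3: AAA (Lys) → ACA (Thr) — missense.
Codon 4: GAA (Glu) → AAA (Lys) — missense.
Codon 5: GUA (Val) → GUU (Val) — synonymous.
Codon 6: GUC (Val) → GUU (Val) — synonymous.
Codon 7: GCG (Ala) → GCA (Ala) — synonymous.
Synonymous: 3 of 7.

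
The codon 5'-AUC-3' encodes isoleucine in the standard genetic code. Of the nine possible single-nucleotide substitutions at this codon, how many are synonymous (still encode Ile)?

2

Position 1: none → 0 synonymous.
Position 2: none → 0 synonymous.
Position 3: AUU, AUA → 2 synonymous.
Total: 0 + 0 + 2 = 2.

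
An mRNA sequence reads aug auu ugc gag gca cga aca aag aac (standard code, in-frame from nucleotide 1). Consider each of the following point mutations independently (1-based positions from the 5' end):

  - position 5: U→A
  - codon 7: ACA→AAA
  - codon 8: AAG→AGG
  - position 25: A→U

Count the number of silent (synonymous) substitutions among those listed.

Codon 2: AUU (Ile) → AAU (Asn) — missense.
Codon 7: ACA (Thr) → AAA (Lys) — missense.
Codon 8: AAG (Lys) → AGG (Arg) — missense.
Codon 9: AAC (Asn) → UAC (Tyr) — missense.
Synonymous: 0 of 4.

0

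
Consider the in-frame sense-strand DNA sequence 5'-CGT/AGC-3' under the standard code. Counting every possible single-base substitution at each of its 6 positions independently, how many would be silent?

4

Codon 1 (CGT, Arg): 3 synonymous substitutions.
Codon 2 (AGC, Ser): 1 synonymous substitution.
Total: 3 + 1 = 4.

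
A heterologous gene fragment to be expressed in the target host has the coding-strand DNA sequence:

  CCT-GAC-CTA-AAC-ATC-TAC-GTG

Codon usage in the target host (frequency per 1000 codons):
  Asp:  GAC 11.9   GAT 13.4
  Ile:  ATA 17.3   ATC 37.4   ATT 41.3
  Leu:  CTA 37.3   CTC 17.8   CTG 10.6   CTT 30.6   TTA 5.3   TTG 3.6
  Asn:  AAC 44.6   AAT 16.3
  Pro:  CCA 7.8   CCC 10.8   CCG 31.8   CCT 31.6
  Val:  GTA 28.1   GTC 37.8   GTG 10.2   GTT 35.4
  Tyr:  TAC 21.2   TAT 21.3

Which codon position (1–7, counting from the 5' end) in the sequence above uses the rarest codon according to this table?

7

Codon 1 CCT (Pro): 31.6 per 1000.
Codon 2 GAC (Asp): 11.9 per 1000.
Codon 3 CTA (Leu): 37.3 per 1000.
Codon 4 AAC (Asn): 44.6 per 1000.
Codon 5 ATC (Ile): 37.4 per 1000.
Codon 6 TAC (Tyr): 21.2 per 1000.
Codon 7 GTG (Val): 10.2 per 1000.
Lowest frequency is 10.2 at codon 7.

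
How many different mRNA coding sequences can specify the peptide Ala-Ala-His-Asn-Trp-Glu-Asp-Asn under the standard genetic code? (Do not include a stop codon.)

Ala: 4 codons.
Ala: 4 codons.
His: 2 codons.
Asn: 2 codons.
Trp: 1 codon.
Glu: 2 codons.
Asp: 2 codons.
Asn: 2 codons.
4 × 4 × 2 × 2 × 1 × 2 × 2 × 2 = 512.

512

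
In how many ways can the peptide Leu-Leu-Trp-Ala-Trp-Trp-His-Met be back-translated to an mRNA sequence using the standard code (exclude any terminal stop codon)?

Leu: 6 codons.
Leu: 6 codons.
Trp: 1 codon.
Ala: 4 codons.
Trp: 1 codon.
Trp: 1 codon.
His: 2 codons.
Met: 1 codon.
6 × 6 × 1 × 4 × 1 × 1 × 2 × 1 = 288.

288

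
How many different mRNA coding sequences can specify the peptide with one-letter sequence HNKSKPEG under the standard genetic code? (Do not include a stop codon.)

3072

His: 2 codons.
Asn: 2 codons.
Lys: 2 codons.
Ser: 6 codons.
Lys: 2 codons.
Pro: 4 codons.
Glu: 2 codons.
Gly: 4 codons.
2 × 2 × 2 × 6 × 2 × 4 × 2 × 4 = 3072.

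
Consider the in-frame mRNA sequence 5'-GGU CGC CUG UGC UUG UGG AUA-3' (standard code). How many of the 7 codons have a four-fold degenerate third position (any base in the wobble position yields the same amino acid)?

3

Codon 1 GGU (Gly): third position 4-fold.
Codon 2 CGC (Arg): third position 4-fold.
Codon 3 CUG (Leu): third position 4-fold.
Codon 4 UGC (Cys): third position 2-fold.
Codon 5 UUG (Leu): third position 2-fold.
Codon 6 UGG (Trp): third position 1-fold.
Codon 7 AUA (Ile): third position 3-fold.
Four-fold degenerate third positions: 3.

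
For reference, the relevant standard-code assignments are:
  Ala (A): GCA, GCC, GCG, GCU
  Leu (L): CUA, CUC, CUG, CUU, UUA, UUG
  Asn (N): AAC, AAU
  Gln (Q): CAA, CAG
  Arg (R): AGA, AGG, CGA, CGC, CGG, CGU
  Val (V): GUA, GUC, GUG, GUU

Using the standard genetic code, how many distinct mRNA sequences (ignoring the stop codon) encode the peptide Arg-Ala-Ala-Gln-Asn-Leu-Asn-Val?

Arg: 6 codons.
Ala: 4 codons.
Ala: 4 codons.
Gln: 2 codons.
Asn: 2 codons.
Leu: 6 codons.
Asn: 2 codons.
Val: 4 codons.
6 × 4 × 4 × 2 × 2 × 6 × 2 × 4 = 18432.

18432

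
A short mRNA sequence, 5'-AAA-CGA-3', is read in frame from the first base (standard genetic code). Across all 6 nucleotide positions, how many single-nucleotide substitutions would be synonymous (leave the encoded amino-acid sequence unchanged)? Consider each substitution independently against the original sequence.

Codon 1 (AAA, Lys): 1 synonymous substitution.
Codon 2 (CGA, Arg): 4 synonymous substitutions.
Total: 1 + 4 = 5.

5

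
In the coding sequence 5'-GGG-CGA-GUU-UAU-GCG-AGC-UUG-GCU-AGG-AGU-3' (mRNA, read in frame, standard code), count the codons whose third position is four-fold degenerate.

5

Codon 1 GGG (Gly): third position 4-fold.
Codon 2 CGA (Arg): third position 4-fold.
Codon 3 GUU (Val): third position 4-fold.
Codon 4 UAU (Tyr): third position 2-fold.
Codon 5 GCG (Ala): third position 4-fold.
Codon 6 AGC (Ser): third position 2-fold.
Codon 7 UUG (Leu): third position 2-fold.
Codon 8 GCU (Ala): third position 4-fold.
Codon 9 AGG (Arg): third position 2-fold.
Codon 10 AGU (Ser): third position 2-fold.
Four-fold degenerate third positions: 5.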